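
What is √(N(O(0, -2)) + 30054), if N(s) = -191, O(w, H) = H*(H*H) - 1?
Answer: √29863 ≈ 172.81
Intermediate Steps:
O(w, H) = -1 + H³ (O(w, H) = H*H² - 1 = H³ - 1 = -1 + H³)
√(N(O(0, -2)) + 30054) = √(-191 + 30054) = √29863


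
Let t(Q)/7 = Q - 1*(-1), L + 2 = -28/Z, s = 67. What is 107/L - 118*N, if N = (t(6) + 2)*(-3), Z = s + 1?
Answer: 738395/41 ≈ 18010.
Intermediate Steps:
Z = 68 (Z = 67 + 1 = 68)
L = -41/17 (L = -2 - 28/68 = -2 - 28*1/68 = -2 - 7/17 = -41/17 ≈ -2.4118)
t(Q) = 7 + 7*Q (t(Q) = 7*(Q - 1*(-1)) = 7*(Q + 1) = 7*(1 + Q) = 7 + 7*Q)
N = -153 (N = ((7 + 7*6) + 2)*(-3) = ((7 + 42) + 2)*(-3) = (49 + 2)*(-3) = 51*(-3) = -153)
107/L - 118*N = 107/(-41/17) - 118*(-153) = 107*(-17/41) + 18054 = -1819/41 + 18054 = 738395/41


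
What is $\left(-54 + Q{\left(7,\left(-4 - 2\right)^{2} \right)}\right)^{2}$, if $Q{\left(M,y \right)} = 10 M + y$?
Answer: $2704$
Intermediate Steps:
$Q{\left(M,y \right)} = y + 10 M$
$\left(-54 + Q{\left(7,\left(-4 - 2\right)^{2} \right)}\right)^{2} = \left(-54 + \left(\left(-4 - 2\right)^{2} + 10 \cdot 7\right)\right)^{2} = \left(-54 + \left(\left(-6\right)^{2} + 70\right)\right)^{2} = \left(-54 + \left(36 + 70\right)\right)^{2} = \left(-54 + 106\right)^{2} = 52^{2} = 2704$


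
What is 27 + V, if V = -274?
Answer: -247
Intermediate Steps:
27 + V = 27 - 274 = -247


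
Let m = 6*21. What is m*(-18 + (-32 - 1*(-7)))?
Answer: -5418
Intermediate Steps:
m = 126
m*(-18 + (-32 - 1*(-7))) = 126*(-18 + (-32 - 1*(-7))) = 126*(-18 + (-32 + 7)) = 126*(-18 - 25) = 126*(-43) = -5418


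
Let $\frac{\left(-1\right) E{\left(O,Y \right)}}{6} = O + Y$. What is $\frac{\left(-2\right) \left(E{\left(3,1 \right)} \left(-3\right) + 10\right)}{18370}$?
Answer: $- \frac{82}{9185} \approx -0.0089276$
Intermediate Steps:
$E{\left(O,Y \right)} = - 6 O - 6 Y$ ($E{\left(O,Y \right)} = - 6 \left(O + Y\right) = - 6 O - 6 Y$)
$\frac{\left(-2\right) \left(E{\left(3,1 \right)} \left(-3\right) + 10\right)}{18370} = \frac{\left(-2\right) \left(\left(\left(-6\right) 3 - 6\right) \left(-3\right) + 10\right)}{18370} = - 2 \left(\left(-18 - 6\right) \left(-3\right) + 10\right) \frac{1}{18370} = - 2 \left(\left(-24\right) \left(-3\right) + 10\right) \frac{1}{18370} = - 2 \left(72 + 10\right) \frac{1}{18370} = \left(-2\right) 82 \cdot \frac{1}{18370} = \left(-164\right) \frac{1}{18370} = - \frac{82}{9185}$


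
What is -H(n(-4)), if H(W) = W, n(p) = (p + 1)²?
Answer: -9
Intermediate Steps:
n(p) = (1 + p)²
-H(n(-4)) = -(1 - 4)² = -1*(-3)² = -1*9 = -9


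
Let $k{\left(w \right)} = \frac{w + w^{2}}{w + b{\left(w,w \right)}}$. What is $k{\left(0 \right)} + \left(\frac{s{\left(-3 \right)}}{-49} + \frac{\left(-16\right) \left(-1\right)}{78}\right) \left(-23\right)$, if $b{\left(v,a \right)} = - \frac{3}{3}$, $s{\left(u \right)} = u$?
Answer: $- \frac{11707}{1911} \approx -6.1261$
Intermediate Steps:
$b{\left(v,a \right)} = -1$ ($b{\left(v,a \right)} = \left(-3\right) \frac{1}{3} = -1$)
$k{\left(w \right)} = \frac{w + w^{2}}{-1 + w}$ ($k{\left(w \right)} = \frac{w + w^{2}}{w - 1} = \frac{w + w^{2}}{-1 + w}$)
$k{\left(0 \right)} + \left(\frac{s{\left(-3 \right)}}{-49} + \frac{\left(-16\right) \left(-1\right)}{78}\right) \left(-23\right) = \frac{0 \left(1 + 0\right)}{-1 + 0} + \left(- \frac{3}{-49} + \frac{\left(-16\right) \left(-1\right)}{78}\right) \left(-23\right) = 0 \frac{1}{-1} \cdot 1 + \left(\left(-3\right) \left(- \frac{1}{49}\right) + 16 \cdot \frac{1}{78}\right) \left(-23\right) = 0 \left(-1\right) 1 + \left(\frac{3}{49} + \frac{8}{39}\right) \left(-23\right) = 0 + \frac{509}{1911} \left(-23\right) = 0 - \frac{11707}{1911} = - \frac{11707}{1911}$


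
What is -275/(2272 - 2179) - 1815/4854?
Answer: -501215/150474 ≈ -3.3309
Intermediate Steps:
-275/(2272 - 2179) - 1815/4854 = -275/93 - 1815*1/4854 = -275*1/93 - 605/1618 = -275/93 - 605/1618 = -501215/150474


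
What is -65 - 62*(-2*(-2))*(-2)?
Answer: 431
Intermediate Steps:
-65 - 62*(-2*(-2))*(-2) = -65 - 248*(-2) = -65 - 62*(-8) = -65 + 496 = 431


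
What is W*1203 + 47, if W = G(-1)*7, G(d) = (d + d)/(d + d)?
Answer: 8468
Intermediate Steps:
G(d) = 1 (G(d) = (2*d)/((2*d)) = (2*d)*(1/(2*d)) = 1)
W = 7 (W = 1*7 = 7)
W*1203 + 47 = 7*1203 + 47 = 8421 + 47 = 8468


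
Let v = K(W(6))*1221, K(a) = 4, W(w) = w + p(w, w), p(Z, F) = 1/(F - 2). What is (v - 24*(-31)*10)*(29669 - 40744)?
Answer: -136488300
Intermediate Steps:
p(Z, F) = 1/(-2 + F)
W(w) = w + 1/(-2 + w)
v = 4884 (v = 4*1221 = 4884)
(v - 24*(-31)*10)*(29669 - 40744) = (4884 - 24*(-31)*10)*(29669 - 40744) = (4884 + 744*10)*(-11075) = (4884 + 7440)*(-11075) = 12324*(-11075) = -136488300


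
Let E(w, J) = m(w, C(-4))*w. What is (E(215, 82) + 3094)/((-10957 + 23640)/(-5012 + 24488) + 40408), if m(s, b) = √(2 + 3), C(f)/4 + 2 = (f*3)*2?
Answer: 8608392/112428413 + 4187340*√5/786998891 ≈ 0.088465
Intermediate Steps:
C(f) = -8 + 24*f (C(f) = -8 + 4*((f*3)*2) = -8 + 4*((3*f)*2) = -8 + 4*(6*f) = -8 + 24*f)
m(s, b) = √5
E(w, J) = w*√5 (E(w, J) = √5*w = w*√5)
(E(215, 82) + 3094)/((-10957 + 23640)/(-5012 + 24488) + 40408) = (215*√5 + 3094)/((-10957 + 23640)/(-5012 + 24488) + 40408) = (3094 + 215*√5)/(12683/19476 + 40408) = (3094 + 215*√5)/(786998891/19476) = (3094 + 215*√5)*(19476/786998891) = 8608392/112428413 + 4187340*√5/786998891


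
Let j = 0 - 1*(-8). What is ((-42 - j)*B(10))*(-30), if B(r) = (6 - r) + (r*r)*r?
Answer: 1494000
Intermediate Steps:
j = 8 (j = 0 + 8 = 8)
B(r) = 6 + r**3 - r (B(r) = (6 - r) + r**2*r = (6 - r) + r**3 = 6 + r**3 - r)
((-42 - j)*B(10))*(-30) = ((-42 - 1*8)*(6 + 10**3 - 1*10))*(-30) = ((-42 - 8)*(6 + 1000 - 10))*(-30) = -50*996*(-30) = -49800*(-30) = 1494000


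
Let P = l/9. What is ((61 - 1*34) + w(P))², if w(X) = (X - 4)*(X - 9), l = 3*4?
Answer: 182329/81 ≈ 2251.0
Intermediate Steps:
l = 12
P = 4/3 (P = 12/9 = 12*(⅑) = 4/3 ≈ 1.3333)
w(X) = (-9 + X)*(-4 + X) (w(X) = (-4 + X)*(-9 + X) = (-9 + X)*(-4 + X))
((61 - 1*34) + w(P))² = ((61 - 1*34) + (36 + (4/3)² - 13*4/3))² = ((61 - 34) + (36 + 16/9 - 52/3))² = (27 + 184/9)² = (427/9)² = 182329/81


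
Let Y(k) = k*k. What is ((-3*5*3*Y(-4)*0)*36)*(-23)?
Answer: 0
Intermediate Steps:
Y(k) = k²
((-3*5*3*Y(-4)*0)*36)*(-23) = ((-3*5*3*(-4)²*0)*36)*(-23) = ((-45*16*0)*36)*(-23) = ((-3*240*0)*36)*(-23) = (-720*0*36)*(-23) = (0*36)*(-23) = 0*(-23) = 0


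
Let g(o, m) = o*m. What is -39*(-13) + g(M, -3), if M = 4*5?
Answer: 447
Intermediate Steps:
M = 20
g(o, m) = m*o
-39*(-13) + g(M, -3) = -39*(-13) - 3*20 = 507 - 60 = 447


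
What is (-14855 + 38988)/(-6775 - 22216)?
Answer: -24133/28991 ≈ -0.83243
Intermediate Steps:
(-14855 + 38988)/(-6775 - 22216) = 24133/(-28991) = 24133*(-1/28991) = -24133/28991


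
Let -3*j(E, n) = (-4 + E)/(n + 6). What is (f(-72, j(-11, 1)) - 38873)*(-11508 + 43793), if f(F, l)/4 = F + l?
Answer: -8849544495/7 ≈ -1.2642e+9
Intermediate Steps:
j(E, n) = -(-4 + E)/(3*(6 + n)) (j(E, n) = -(-4 + E)/(3*(n + 6)) = -(-4 + E)/(3*(6 + n)))
f(F, l) = 4*F + 4*l (f(F, l) = 4*(F + l) = 4*F + 4*l)
(f(-72, j(-11, 1)) - 38873)*(-11508 + 43793) = ((4*(-72) + 4*((4 - 1*(-11))/(3*(6 + 1)))) - 38873)*(-11508 + 43793) = ((-288 + 4*((⅓)*(4 + 11)/7)) - 38873)*32285 = ((-288 + 4*((⅓)*(⅐)*15)) - 38873)*32285 = ((-288 + 4*(5/7)) - 38873)*32285 = ((-288 + 20/7) - 38873)*32285 = (-1996/7 - 38873)*32285 = -274107/7*32285 = -8849544495/7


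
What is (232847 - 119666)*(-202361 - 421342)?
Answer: -70591329243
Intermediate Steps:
(232847 - 119666)*(-202361 - 421342) = 113181*(-623703) = -70591329243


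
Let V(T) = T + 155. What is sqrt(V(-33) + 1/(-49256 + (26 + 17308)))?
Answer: sqrt(124319686326)/31922 ≈ 11.045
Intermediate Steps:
V(T) = 155 + T
sqrt(V(-33) + 1/(-49256 + (26 + 17308))) = sqrt((155 - 33) + 1/(-49256 + (26 + 17308))) = sqrt(122 + 1/(-49256 + 17334)) = sqrt(122 + 1/(-31922)) = sqrt(122 - 1/31922) = sqrt(3894483/31922) = sqrt(124319686326)/31922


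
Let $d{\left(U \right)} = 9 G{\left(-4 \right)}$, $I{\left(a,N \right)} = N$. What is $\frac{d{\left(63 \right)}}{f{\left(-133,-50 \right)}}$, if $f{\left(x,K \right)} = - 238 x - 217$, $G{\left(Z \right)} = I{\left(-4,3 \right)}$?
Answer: $\frac{3}{3493} \approx 0.00085886$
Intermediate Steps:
$G{\left(Z \right)} = 3$
$d{\left(U \right)} = 27$ ($d{\left(U \right)} = 9 \cdot 3 = 27$)
$f{\left(x,K \right)} = -217 - 238 x$
$\frac{d{\left(63 \right)}}{f{\left(-133,-50 \right)}} = \frac{27}{-217 - -31654} = \frac{27}{-217 + 31654} = \frac{27}{31437} = 27 \cdot \frac{1}{31437} = \frac{3}{3493}$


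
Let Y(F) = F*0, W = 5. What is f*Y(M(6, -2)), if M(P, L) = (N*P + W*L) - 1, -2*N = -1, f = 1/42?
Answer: 0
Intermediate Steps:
f = 1/42 ≈ 0.023810
N = ½ (N = -½*(-1) = ½ ≈ 0.50000)
M(P, L) = -1 + P/2 + 5*L (M(P, L) = (P/2 + 5*L) - 1 = -1 + P/2 + 5*L)
Y(F) = 0
f*Y(M(6, -2)) = (1/42)*0 = 0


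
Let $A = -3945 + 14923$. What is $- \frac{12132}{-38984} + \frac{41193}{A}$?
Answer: $\frac{9880983}{2431627} \approx 4.0635$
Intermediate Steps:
$A = 10978$
$- \frac{12132}{-38984} + \frac{41193}{A} = - \frac{12132}{-38984} + \frac{41193}{10978} = \left(-12132\right) \left(- \frac{1}{38984}\right) + 41193 \cdot \frac{1}{10978} = \frac{3033}{9746} + \frac{41193}{10978} = \frac{9880983}{2431627}$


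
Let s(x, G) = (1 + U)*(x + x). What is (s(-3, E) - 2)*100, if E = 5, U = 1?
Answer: -1400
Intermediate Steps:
s(x, G) = 4*x (s(x, G) = (1 + 1)*(x + x) = 2*(2*x) = 4*x)
(s(-3, E) - 2)*100 = (4*(-3) - 2)*100 = (-12 - 2)*100 = -14*100 = -1400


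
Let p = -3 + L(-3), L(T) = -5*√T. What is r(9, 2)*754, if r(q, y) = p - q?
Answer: -9048 - 3770*I*√3 ≈ -9048.0 - 6529.8*I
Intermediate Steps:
p = -3 - 5*I*√3 ≈ -3.0 - 8.6602*I
r(q, y) = -3 - q - 5*I*√3 (r(q, y) = (-3 - 5*I*√3) - q = -3 - q - 5*I*√3)
r(9, 2)*754 = (-3 - 1*9 - 5*I*√3)*754 = (-3 - 9 - 5*I*√3)*754 = (-12 - 5*I*√3)*754 = -9048 - 3770*I*√3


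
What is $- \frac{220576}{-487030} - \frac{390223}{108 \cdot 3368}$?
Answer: $- \frac{485916421}{783868320} \approx -0.6199$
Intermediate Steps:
$- \frac{220576}{-487030} - \frac{390223}{108 \cdot 3368} = \left(-220576\right) \left(- \frac{1}{487030}\right) - \frac{390223}{363744} = \frac{976}{2155} - \frac{390223}{363744} = - \frac{485916421}{783868320}$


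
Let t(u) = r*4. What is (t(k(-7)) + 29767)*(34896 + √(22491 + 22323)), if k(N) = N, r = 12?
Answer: 1040424240 + 29815*√44814 ≈ 1.0467e+9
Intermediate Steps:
t(u) = 48 (t(u) = 12*4 = 48)
(t(k(-7)) + 29767)*(34896 + √(22491 + 22323)) = (48 + 29767)*(34896 + √(22491 + 22323)) = 29815*(34896 + √44814) = 1040424240 + 29815*√44814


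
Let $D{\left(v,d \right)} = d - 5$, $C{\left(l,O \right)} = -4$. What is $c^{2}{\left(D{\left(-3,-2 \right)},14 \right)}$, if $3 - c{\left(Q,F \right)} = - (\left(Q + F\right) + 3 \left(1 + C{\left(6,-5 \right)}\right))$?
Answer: $1$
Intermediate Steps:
$D{\left(v,d \right)} = -5 + d$ ($D{\left(v,d \right)} = d - 5 = -5 + d$)
$c{\left(Q,F \right)} = -6 + F + Q$ ($c{\left(Q,F \right)} = 3 - - (\left(Q + F\right) + 3 \left(1 - 4\right)) = 3 - - (\left(F + Q\right) + 3 \left(-3\right)) = 3 - - (\left(F + Q\right) - 9) = 3 - - (-9 + F + Q) = 3 - \left(9 - F - Q\right) = 3 + \left(-9 + F + Q\right) = -6 + F + Q$)
$c^{2}{\left(D{\left(-3,-2 \right)},14 \right)} = \left(-6 + 14 - 7\right)^{2} = 1^{2} = 1$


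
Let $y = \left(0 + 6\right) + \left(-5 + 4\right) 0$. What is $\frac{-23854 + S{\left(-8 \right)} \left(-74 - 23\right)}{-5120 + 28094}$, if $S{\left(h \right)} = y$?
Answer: $- \frac{12218}{11487} \approx -1.0636$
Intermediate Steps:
$y = 6$ ($y = 6 - 0 = 6 + 0 = 6$)
$S{\left(h \right)} = 6$
$\frac{-23854 + S{\left(-8 \right)} \left(-74 - 23\right)}{-5120 + 28094} = \frac{-23854 + 6 \left(-74 - 23\right)}{-5120 + 28094} = \frac{-23854 + 6 \left(-97\right)}{22974} = \left(-23854 - 582\right) \frac{1}{22974} = \left(-24436\right) \frac{1}{22974} = - \frac{12218}{11487}$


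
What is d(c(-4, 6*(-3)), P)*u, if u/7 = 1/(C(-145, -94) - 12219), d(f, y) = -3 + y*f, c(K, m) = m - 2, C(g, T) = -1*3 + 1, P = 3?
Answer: 441/12221 ≈ 0.036085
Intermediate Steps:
C(g, T) = -2 (C(g, T) = -3 + 1 = -2)
c(K, m) = -2 + m
d(f, y) = -3 + f*y
u = -7/12221 (u = 7/(-2 - 12219) = 7/(-12221) = 7*(-1/12221) = -7/12221 ≈ -0.00057278)
d(c(-4, 6*(-3)), P)*u = (-3 + (-2 + 6*(-3))*3)*(-7/12221) = (-3 + (-2 - 18)*3)*(-7/12221) = (-3 - 20*3)*(-7/12221) = (-3 - 60)*(-7/12221) = -63*(-7/12221) = 441/12221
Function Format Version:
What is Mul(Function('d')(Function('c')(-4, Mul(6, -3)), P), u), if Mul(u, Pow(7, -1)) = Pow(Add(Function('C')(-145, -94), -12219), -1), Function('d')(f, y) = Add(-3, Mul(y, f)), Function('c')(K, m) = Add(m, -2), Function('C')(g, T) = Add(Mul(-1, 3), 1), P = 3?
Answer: Rational(441, 12221) ≈ 0.036085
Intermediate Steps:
Function('C')(g, T) = -2 (Function('C')(g, T) = Add(-3, 1) = -2)
Function('c')(K, m) = Add(-2, m)
Function('d')(f, y) = Add(-3, Mul(f, y))
u = Rational(-7, 12221) (u = Mul(7, Pow(Add(-2, -12219), -1)) = Mul(7, Pow(-12221, -1)) = Mul(7, Rational(-1, 12221)) = Rational(-7, 12221) ≈ -0.00057278)
Mul(Function('d')(Function('c')(-4, Mul(6, -3)), P), u) = Mul(Add(-3, Mul(Add(-2, Mul(6, -3)), 3)), Rational(-7, 12221)) = Mul(Add(-3, Mul(Add(-2, -18), 3)), Rational(-7, 12221)) = Mul(Add(-3, Mul(-20, 3)), Rational(-7, 12221)) = Mul(Add(-3, -60), Rational(-7, 12221)) = Mul(-63, Rational(-7, 12221)) = Rational(441, 12221)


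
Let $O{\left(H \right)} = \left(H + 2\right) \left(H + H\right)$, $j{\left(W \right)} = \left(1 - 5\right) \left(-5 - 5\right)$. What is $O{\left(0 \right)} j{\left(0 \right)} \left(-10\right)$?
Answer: $0$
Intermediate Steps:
$j{\left(W \right)} = 40$ ($j{\left(W \right)} = \left(-4\right) \left(-10\right) = 40$)
$O{\left(H \right)} = 2 H \left(2 + H\right)$ ($O{\left(H \right)} = \left(2 + H\right) 2 H = 2 H \left(2 + H\right)$)
$O{\left(0 \right)} j{\left(0 \right)} \left(-10\right) = 2 \cdot 0 \left(2 + 0\right) 40 \left(-10\right) = 2 \cdot 0 \cdot 2 \cdot 40 \left(-10\right) = 0 \cdot 40 \left(-10\right) = 0 \left(-10\right) = 0$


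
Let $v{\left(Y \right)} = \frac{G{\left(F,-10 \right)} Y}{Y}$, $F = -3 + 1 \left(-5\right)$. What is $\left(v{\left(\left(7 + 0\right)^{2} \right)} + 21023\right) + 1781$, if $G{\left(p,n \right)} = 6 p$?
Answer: $22756$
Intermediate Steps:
$F = -8$ ($F = -3 - 5 = -8$)
$v{\left(Y \right)} = -48$ ($v{\left(Y \right)} = \frac{6 \left(-8\right) Y}{Y} = \frac{\left(-48\right) Y}{Y} = -48$)
$\left(v{\left(\left(7 + 0\right)^{2} \right)} + 21023\right) + 1781 = \left(-48 + 21023\right) + 1781 = 20975 + 1781 = 22756$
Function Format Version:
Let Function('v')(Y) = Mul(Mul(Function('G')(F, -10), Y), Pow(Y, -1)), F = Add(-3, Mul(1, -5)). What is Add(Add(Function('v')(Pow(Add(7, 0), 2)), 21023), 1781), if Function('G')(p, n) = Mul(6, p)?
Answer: 22756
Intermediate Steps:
F = -8 (F = Add(-3, -5) = -8)
Function('v')(Y) = -48 (Function('v')(Y) = Mul(Mul(Mul(6, -8), Y), Pow(Y, -1)) = Mul(Mul(-48, Y), Pow(Y, -1)) = -48)
Add(Add(Function('v')(Pow(Add(7, 0), 2)), 21023), 1781) = Add(Add(-48, 21023), 1781) = Add(20975, 1781) = 22756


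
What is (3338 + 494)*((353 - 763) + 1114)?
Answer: 2697728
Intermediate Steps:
(3338 + 494)*((353 - 763) + 1114) = 3832*(-410 + 1114) = 3832*704 = 2697728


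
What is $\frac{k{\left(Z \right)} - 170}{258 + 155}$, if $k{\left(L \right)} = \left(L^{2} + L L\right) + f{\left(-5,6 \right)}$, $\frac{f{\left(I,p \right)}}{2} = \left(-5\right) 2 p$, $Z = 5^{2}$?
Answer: $\frac{960}{413} \approx 2.3245$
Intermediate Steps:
$Z = 25$
$f{\left(I,p \right)} = - 20 p$ ($f{\left(I,p \right)} = 2 \left(-5\right) 2 p = 2 \left(- 10 p\right) = - 20 p$)
$k{\left(L \right)} = -120 + 2 L^{2}$ ($k{\left(L \right)} = \left(L^{2} + L L\right) - 120 = \left(L^{2} + L^{2}\right) - 120 = 2 L^{2} - 120 = -120 + 2 L^{2}$)
$\frac{k{\left(Z \right)} - 170}{258 + 155} = \frac{\left(-120 + 2 \cdot 25^{2}\right) - 170}{258 + 155} = \frac{\left(-120 + 2 \cdot 625\right) - 170}{413} = \left(\left(-120 + 1250\right) - 170\right) \frac{1}{413} = \left(1130 - 170\right) \frac{1}{413} = 960 \cdot \frac{1}{413} = \frac{960}{413}$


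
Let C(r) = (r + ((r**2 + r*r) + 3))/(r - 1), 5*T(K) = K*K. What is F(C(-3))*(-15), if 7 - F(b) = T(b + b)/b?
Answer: -159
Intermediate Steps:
T(K) = K**2/5 (T(K) = (K*K)/5 = K**2/5)
C(r) = (3 + r + 2*r**2)/(-1 + r) (C(r) = (r + ((r**2 + r**2) + 3))/(-1 + r) = (r + (2*r**2 + 3))/(-1 + r) = (r + (3 + 2*r**2))/(-1 + r) = (3 + r + 2*r**2)/(-1 + r))
F(b) = 7 - 4*b/5 (F(b) = 7 - (b + b)**2/5/b = 7 - (2*b)**2/5/b = 7 - (4*b**2)/5/b = 7 - 4*b**2/5/b = 7 - 4*b/5)
F(C(-3))*(-15) = (7 - 4*(3 - 3 + 2*(-3)**2)/(5*(-1 - 3)))*(-15) = (7 - 4*(3 - 3 + 2*9)/(5*(-4)))*(-15) = (7 - (-1)*(3 - 3 + 18)/5)*(-15) = (7 - (-1)*18/5)*(-15) = (7 - 4/5*(-9/2))*(-15) = (7 + 18/5)*(-15) = (53/5)*(-15) = -159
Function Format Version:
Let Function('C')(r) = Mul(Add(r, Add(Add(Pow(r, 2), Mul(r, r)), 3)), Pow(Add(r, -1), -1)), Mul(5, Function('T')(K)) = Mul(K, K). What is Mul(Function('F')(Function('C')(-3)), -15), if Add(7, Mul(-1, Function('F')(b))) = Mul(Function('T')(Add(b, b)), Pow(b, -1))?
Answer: -159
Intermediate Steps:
Function('T')(K) = Mul(Rational(1, 5), Pow(K, 2)) (Function('T')(K) = Mul(Rational(1, 5), Mul(K, K)) = Mul(Rational(1, 5), Pow(K, 2)))
Function('C')(r) = Mul(Pow(Add(-1, r), -1), Add(3, r, Mul(2, Pow(r, 2)))) (Function('C')(r) = Mul(Add(r, Add(Add(Pow(r, 2), Pow(r, 2)), 3)), Pow(Add(-1, r), -1)) = Mul(Add(r, Add(Mul(2, Pow(r, 2)), 3)), Pow(Add(-1, r), -1)) = Mul(Add(r, Add(3, Mul(2, Pow(r, 2)))), Pow(Add(-1, r), -1)) = Mul(Add(3, r, Mul(2, Pow(r, 2))), Pow(Add(-1, r), -1)) = Mul(Pow(Add(-1, r), -1), Add(3, r, Mul(2, Pow(r, 2)))))
Function('F')(b) = Add(7, Mul(Rational(-4, 5), b)) (Function('F')(b) = Add(7, Mul(-1, Mul(Mul(Rational(1, 5), Pow(Add(b, b), 2)), Pow(b, -1)))) = Add(7, Mul(-1, Mul(Mul(Rational(1, 5), Pow(Mul(2, b), 2)), Pow(b, -1)))) = Add(7, Mul(-1, Mul(Mul(Rational(1, 5), Mul(4, Pow(b, 2))), Pow(b, -1)))) = Add(7, Mul(-1, Mul(Mul(Rational(4, 5), Pow(b, 2)), Pow(b, -1)))) = Add(7, Mul(-1, Mul(Rational(4, 5), b))) = Add(7, Mul(Rational(-4, 5), b)))
Mul(Function('F')(Function('C')(-3)), -15) = Mul(Add(7, Mul(Rational(-4, 5), Mul(Pow(Add(-1, -3), -1), Add(3, -3, Mul(2, Pow(-3, 2)))))), -15) = Mul(Add(7, Mul(Rational(-4, 5), Mul(Pow(-4, -1), Add(3, -3, Mul(2, 9))))), -15) = Mul(Add(7, Mul(Rational(-4, 5), Mul(Rational(-1, 4), Add(3, -3, 18)))), -15) = Mul(Add(7, Mul(Rational(-4, 5), Mul(Rational(-1, 4), 18))), -15) = Mul(Add(7, Mul(Rational(-4, 5), Rational(-9, 2))), -15) = Mul(Add(7, Rational(18, 5)), -15) = Mul(Rational(53, 5), -15) = -159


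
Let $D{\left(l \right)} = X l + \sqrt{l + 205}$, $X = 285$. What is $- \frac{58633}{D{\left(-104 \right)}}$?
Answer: $\frac{1737882120}{878529499} + \frac{58633 \sqrt{101}}{878529499} \approx 1.9788$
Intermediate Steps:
$D{\left(l \right)} = \sqrt{205 + l} + 285 l$ ($D{\left(l \right)} = 285 l + \sqrt{l + 205} = 285 l + \sqrt{205 + l} = \sqrt{205 + l} + 285 l$)
$- \frac{58633}{D{\left(-104 \right)}} = - \frac{58633}{\sqrt{205 - 104} + 285 \left(-104\right)} = - \frac{58633}{\sqrt{101} - 29640} = - \frac{58633}{-29640 + \sqrt{101}}$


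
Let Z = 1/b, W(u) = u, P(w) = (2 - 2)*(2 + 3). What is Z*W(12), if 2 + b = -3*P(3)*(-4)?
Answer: -6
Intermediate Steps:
P(w) = 0 (P(w) = 0*5 = 0)
b = -2 (b = -2 - 3*0*(-4) = -2 + 0*(-4) = -2 + 0 = -2)
Z = -1/2 (Z = 1/(-2) = -1/2 ≈ -0.50000)
Z*W(12) = -1/2*12 = -6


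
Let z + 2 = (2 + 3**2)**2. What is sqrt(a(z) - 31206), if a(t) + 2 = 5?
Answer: 3*I*sqrt(3467) ≈ 176.64*I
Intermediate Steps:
z = 119 (z = -2 + (2 + 3**2)**2 = -2 + (2 + 9)**2 = -2 + 11**2 = -2 + 121 = 119)
a(t) = 3 (a(t) = -2 + 5 = 3)
sqrt(a(z) - 31206) = sqrt(3 - 31206) = sqrt(-31203) = 3*I*sqrt(3467)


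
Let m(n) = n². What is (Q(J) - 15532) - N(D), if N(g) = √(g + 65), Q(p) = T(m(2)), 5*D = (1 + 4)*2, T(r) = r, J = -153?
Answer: -15528 - √67 ≈ -15536.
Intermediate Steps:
D = 2 (D = ((1 + 4)*2)/5 = (5*2)/5 = (⅕)*10 = 2)
Q(p) = 4 (Q(p) = 2² = 4)
N(g) = √(65 + g)
(Q(J) - 15532) - N(D) = (4 - 15532) - √(65 + 2) = -15528 - √67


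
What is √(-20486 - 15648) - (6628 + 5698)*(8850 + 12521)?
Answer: -263418946 + I*√36134 ≈ -2.6342e+8 + 190.09*I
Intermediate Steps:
√(-20486 - 15648) - (6628 + 5698)*(8850 + 12521) = √(-36134) - 12326*21371 = I*√36134 - 1*263418946 = I*√36134 - 263418946 = -263418946 + I*√36134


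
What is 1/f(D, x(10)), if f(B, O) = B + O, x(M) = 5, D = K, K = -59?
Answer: -1/54 ≈ -0.018519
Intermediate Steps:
D = -59
1/f(D, x(10)) = 1/(-59 + 5) = 1/(-54) = -1/54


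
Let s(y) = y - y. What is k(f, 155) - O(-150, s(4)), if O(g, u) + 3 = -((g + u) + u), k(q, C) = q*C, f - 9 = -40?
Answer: -4952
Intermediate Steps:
f = -31 (f = 9 - 40 = -31)
k(q, C) = C*q
s(y) = 0
O(g, u) = -3 - g - 2*u (O(g, u) = -3 - ((g + u) + u) = -3 - (g + 2*u) = -3 + (-g - 2*u) = -3 - g - 2*u)
k(f, 155) - O(-150, s(4)) = 155*(-31) - (-3 - 1*(-150) - 2*0) = -4805 - (-3 + 150 + 0) = -4805 - 1*147 = -4805 - 147 = -4952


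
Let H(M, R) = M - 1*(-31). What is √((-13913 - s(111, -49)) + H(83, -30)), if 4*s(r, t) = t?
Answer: I*√55147/2 ≈ 117.42*I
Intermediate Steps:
H(M, R) = 31 + M (H(M, R) = M + 31 = 31 + M)
s(r, t) = t/4
√((-13913 - s(111, -49)) + H(83, -30)) = √((-13913 - (-49)/4) + (31 + 83)) = √((-13913 - 1*(-49/4)) + 114) = √((-13913 + 49/4) + 114) = √(-55603/4 + 114) = √(-55147/4) = I*√55147/2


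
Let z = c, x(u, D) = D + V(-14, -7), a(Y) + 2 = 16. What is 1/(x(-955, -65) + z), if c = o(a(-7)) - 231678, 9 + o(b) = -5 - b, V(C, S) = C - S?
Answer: -1/231778 ≈ -4.3145e-6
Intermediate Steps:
a(Y) = 14 (a(Y) = -2 + 16 = 14)
x(u, D) = -7 + D (x(u, D) = D + (-14 - 1*(-7)) = D + (-14 + 7) = D - 7 = -7 + D)
o(b) = -14 - b (o(b) = -9 + (-5 - b) = -14 - b)
c = -231706 (c = (-14 - 1*14) - 231678 = (-14 - 14) - 231678 = -28 - 231678 = -231706)
z = -231706
1/(x(-955, -65) + z) = 1/((-7 - 65) - 231706) = 1/(-72 - 231706) = 1/(-231778) = -1/231778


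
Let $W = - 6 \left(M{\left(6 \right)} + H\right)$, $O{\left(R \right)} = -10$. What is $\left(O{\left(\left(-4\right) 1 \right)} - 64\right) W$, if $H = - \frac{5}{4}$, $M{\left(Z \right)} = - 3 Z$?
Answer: $-8547$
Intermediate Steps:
$H = - \frac{5}{4}$ ($H = \left(-5\right) \frac{1}{4} = - \frac{5}{4} \approx -1.25$)
$W = \frac{231}{2}$ ($W = - 6 \left(\left(-3\right) 6 - \frac{5}{4}\right) = - 6 \left(-18 - \frac{5}{4}\right) = \left(-6\right) \left(- \frac{77}{4}\right) = \frac{231}{2} \approx 115.5$)
$\left(O{\left(\left(-4\right) 1 \right)} - 64\right) W = \left(-10 - 64\right) \frac{231}{2} = \left(-74\right) \frac{231}{2} = -8547$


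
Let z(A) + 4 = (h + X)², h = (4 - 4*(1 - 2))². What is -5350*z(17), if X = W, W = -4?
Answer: -19238600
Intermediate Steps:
X = -4
h = 64 (h = (4 - 4*(-1))² = (4 + 4)² = 8² = 64)
z(A) = 3596 (z(A) = -4 + (64 - 4)² = -4 + 60² = -4 + 3600 = 3596)
-5350*z(17) = -5350*3596 = -19238600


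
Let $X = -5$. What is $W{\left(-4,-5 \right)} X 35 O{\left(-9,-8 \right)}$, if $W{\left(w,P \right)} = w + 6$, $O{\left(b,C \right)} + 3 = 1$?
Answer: $700$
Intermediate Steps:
$O{\left(b,C \right)} = -2$ ($O{\left(b,C \right)} = -3 + 1 = -2$)
$W{\left(w,P \right)} = 6 + w$
$W{\left(-4,-5 \right)} X 35 O{\left(-9,-8 \right)} = \left(6 - 4\right) \left(-5\right) 35 \left(-2\right) = 2 \left(-5\right) 35 \left(-2\right) = \left(-10\right) 35 \left(-2\right) = \left(-350\right) \left(-2\right) = 700$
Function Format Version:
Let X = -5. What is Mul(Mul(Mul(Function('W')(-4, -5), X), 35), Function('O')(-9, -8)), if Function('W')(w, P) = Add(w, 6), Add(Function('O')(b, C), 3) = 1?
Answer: 700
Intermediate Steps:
Function('O')(b, C) = -2 (Function('O')(b, C) = Add(-3, 1) = -2)
Function('W')(w, P) = Add(6, w)
Mul(Mul(Mul(Function('W')(-4, -5), X), 35), Function('O')(-9, -8)) = Mul(Mul(Mul(Add(6, -4), -5), 35), -2) = Mul(Mul(Mul(2, -5), 35), -2) = Mul(Mul(-10, 35), -2) = Mul(-350, -2) = 700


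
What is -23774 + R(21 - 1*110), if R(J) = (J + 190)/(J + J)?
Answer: -4231873/178 ≈ -23775.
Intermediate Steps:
R(J) = (190 + J)/(2*J) (R(J) = (190 + J)/((2*J)) = (190 + J)*(1/(2*J)) = (190 + J)/(2*J))
-23774 + R(21 - 1*110) = -23774 + (190 + (21 - 1*110))/(2*(21 - 1*110)) = -23774 + (190 + (21 - 110))/(2*(21 - 110)) = -23774 + (1/2)*(190 - 89)/(-89) = -23774 + (1/2)*(-1/89)*101 = -23774 - 101/178 = -4231873/178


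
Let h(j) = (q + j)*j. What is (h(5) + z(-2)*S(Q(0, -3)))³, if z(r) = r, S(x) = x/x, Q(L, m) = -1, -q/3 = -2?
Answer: 148877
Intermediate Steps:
q = 6 (q = -3*(-2) = 6)
S(x) = 1
h(j) = j*(6 + j) (h(j) = (6 + j)*j = j*(6 + j))
(h(5) + z(-2)*S(Q(0, -3)))³ = (5*(6 + 5) - 2*1)³ = (5*11 - 2)³ = (55 - 2)³ = 53³ = 148877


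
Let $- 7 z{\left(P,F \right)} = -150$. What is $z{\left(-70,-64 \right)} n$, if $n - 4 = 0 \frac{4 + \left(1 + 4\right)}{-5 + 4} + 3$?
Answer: $150$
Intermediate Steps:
$z{\left(P,F \right)} = \frac{150}{7}$ ($z{\left(P,F \right)} = \left(- \frac{1}{7}\right) \left(-150\right) = \frac{150}{7}$)
$n = 7$ ($n = 4 + \left(0 \frac{4 + \left(1 + 4\right)}{-5 + 4} + 3\right) = 4 + \left(0 \frac{4 + 5}{-1} + 3\right) = 4 + \left(0 \cdot 9 \left(-1\right) + 3\right) = 4 + \left(0 \left(-9\right) + 3\right) = 4 + \left(0 + 3\right) = 4 + 3 = 7$)
$z{\left(-70,-64 \right)} n = \frac{150}{7} \cdot 7 = 150$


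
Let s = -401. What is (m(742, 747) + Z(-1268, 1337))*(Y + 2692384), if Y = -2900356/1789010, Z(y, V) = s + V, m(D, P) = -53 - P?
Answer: 327535531964912/894505 ≈ 3.6616e+8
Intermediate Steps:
Z(y, V) = -401 + V
Y = -1450178/894505 (Y = -2900356*1/1789010 = -1450178/894505 ≈ -1.6212)
(m(742, 747) + Z(-1268, 1337))*(Y + 2692384) = ((-53 - 1*747) + (-401 + 1337))*(-1450178/894505 + 2692384) = ((-53 - 747) + 936)*(2408349499742/894505) = (-800 + 936)*(2408349499742/894505) = 136*(2408349499742/894505) = 327535531964912/894505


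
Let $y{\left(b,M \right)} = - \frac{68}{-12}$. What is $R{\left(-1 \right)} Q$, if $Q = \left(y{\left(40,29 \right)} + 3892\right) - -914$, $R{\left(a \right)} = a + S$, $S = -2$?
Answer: $-14435$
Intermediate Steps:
$y{\left(b,M \right)} = \frac{17}{3}$ ($y{\left(b,M \right)} = \left(-68\right) \left(- \frac{1}{12}\right) = \frac{17}{3}$)
$R{\left(a \right)} = -2 + a$ ($R{\left(a \right)} = a - 2 = -2 + a$)
$Q = \frac{14435}{3}$ ($Q = \left(\frac{17}{3} + 3892\right) - -914 = \frac{11693}{3} + \left(-563 + 1477\right) = \frac{11693}{3} + 914 = \frac{14435}{3} \approx 4811.7$)
$R{\left(-1 \right)} Q = \left(-2 - 1\right) \frac{14435}{3} = \left(-3\right) \frac{14435}{3} = -14435$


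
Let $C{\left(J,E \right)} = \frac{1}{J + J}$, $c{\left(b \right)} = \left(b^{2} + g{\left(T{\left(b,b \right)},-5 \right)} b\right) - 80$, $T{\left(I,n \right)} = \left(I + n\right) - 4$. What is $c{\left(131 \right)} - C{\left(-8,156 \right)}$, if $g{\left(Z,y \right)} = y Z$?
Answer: $- \frac{2430543}{16} \approx -1.5191 \cdot 10^{5}$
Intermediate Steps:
$T{\left(I,n \right)} = -4 + I + n$
$g{\left(Z,y \right)} = Z y$
$c{\left(b \right)} = -80 + b^{2} + b \left(20 - 10 b\right)$ ($c{\left(b \right)} = \left(b^{2} + \left(-4 + b + b\right) \left(-5\right) b\right) - 80 = \left(b^{2} + \left(-4 + 2 b\right) \left(-5\right) b\right) - 80 = \left(b^{2} + \left(20 - 10 b\right) b\right) - 80 = \left(b^{2} + b \left(20 - 10 b\right)\right) - 80 = -80 + b^{2} + b \left(20 - 10 b\right)$)
$C{\left(J,E \right)} = \frac{1}{2 J}$
$c{\left(131 \right)} - C{\left(-8,156 \right)} = \left(-80 - 9 \cdot 131^{2} + 20 \cdot 131\right) - \frac{1}{2 \left(-8\right)} = \left(-80 - 154449 + 2620\right) - \frac{1}{2} \left(- \frac{1}{8}\right) = \left(-80 - 154449 + 2620\right) - - \frac{1}{16} = -151909 + \frac{1}{16} = - \frac{2430543}{16}$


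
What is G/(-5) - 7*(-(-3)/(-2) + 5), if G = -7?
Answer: -231/10 ≈ -23.100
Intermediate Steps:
G/(-5) - 7*(-(-3)/(-2) + 5) = -7/(-5) - 7*(-(-3)/(-2) + 5) = -7*(-1/5) - 7*(-(-3)*(-1)/2 + 5) = 7/5 - 7*(-1*3/2 + 5) = 7/5 - 7*(-3/2 + 5) = 7/5 - 7*7/2 = 7/5 - 49/2 = -231/10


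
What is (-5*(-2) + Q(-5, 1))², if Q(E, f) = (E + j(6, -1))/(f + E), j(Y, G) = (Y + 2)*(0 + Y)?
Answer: 9/16 ≈ 0.56250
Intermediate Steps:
j(Y, G) = Y*(2 + Y) (j(Y, G) = (2 + Y)*Y = Y*(2 + Y))
Q(E, f) = (48 + E)/(E + f) (Q(E, f) = (E + 6*(2 + 6))/(f + E) = (E + 6*8)/(E + f) = (E + 48)/(E + f) = (48 + E)/(E + f))
(-5*(-2) + Q(-5, 1))² = (-5*(-2) + (48 - 5)/(-5 + 1))² = (10 + 43/(-4))² = (10 - ¼*43)² = (10 - 43/4)² = (-¾)² = 9/16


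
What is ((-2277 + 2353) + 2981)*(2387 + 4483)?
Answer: 21001590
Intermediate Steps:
((-2277 + 2353) + 2981)*(2387 + 4483) = (76 + 2981)*6870 = 3057*6870 = 21001590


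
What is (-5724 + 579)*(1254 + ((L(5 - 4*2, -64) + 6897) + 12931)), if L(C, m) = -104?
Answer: -107931810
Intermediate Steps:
(-5724 + 579)*(1254 + ((L(5 - 4*2, -64) + 6897) + 12931)) = (-5724 + 579)*(1254 + ((-104 + 6897) + 12931)) = -5145*(1254 + (6793 + 12931)) = -5145*(1254 + 19724) = -5145*20978 = -107931810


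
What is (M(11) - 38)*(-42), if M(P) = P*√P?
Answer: 1596 - 462*√11 ≈ 63.719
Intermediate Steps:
M(P) = P^(3/2)
(M(11) - 38)*(-42) = (11^(3/2) - 38)*(-42) = (11*√11 - 38)*(-42) = (-38 + 11*√11)*(-42) = 1596 - 462*√11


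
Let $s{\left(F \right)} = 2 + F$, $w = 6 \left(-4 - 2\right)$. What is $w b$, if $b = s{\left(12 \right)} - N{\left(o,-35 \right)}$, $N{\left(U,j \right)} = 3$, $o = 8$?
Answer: $-396$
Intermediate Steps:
$w = -36$ ($w = 6 \left(-6\right) = -36$)
$b = 11$ ($b = \left(2 + 12\right) - 3 = 14 - 3 = 11$)
$w b = \left(-36\right) 11 = -396$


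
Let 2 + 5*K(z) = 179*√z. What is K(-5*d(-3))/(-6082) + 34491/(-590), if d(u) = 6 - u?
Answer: -104887013/1794190 - 537*I*√5/30410 ≈ -58.459 - 0.039486*I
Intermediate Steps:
K(z) = -⅖ + 179*√z/5 (K(z) = -⅖ + (179*√z)/5 = -⅖ + 179*√z/5)
K(-5*d(-3))/(-6082) + 34491/(-590) = (-⅖ + 179*√(-5*(6 - 1*(-3)))/5)/(-6082) + 34491/(-590) = (-⅖ + 179*√(-5*(6 + 3))/5)*(-1/6082) + 34491*(-1/590) = (-⅖ + 179*√(-5*9)/5)*(-1/6082) - 34491/590 = (-⅖ + 179*√(-45)/5)*(-1/6082) - 34491/590 = (-⅖ + 179*(3*I*√5)/5)*(-1/6082) - 34491/590 = (-⅖ + 537*I*√5/5)*(-1/6082) - 34491/590 = (1/15205 - 537*I*√5/30410) - 34491/590 = -104887013/1794190 - 537*I*√5/30410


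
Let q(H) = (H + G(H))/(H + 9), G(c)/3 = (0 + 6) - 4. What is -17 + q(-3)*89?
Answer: 55/2 ≈ 27.500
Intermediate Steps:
G(c) = 6 (G(c) = 3*((0 + 6) - 4) = 3*(6 - 4) = 3*2 = 6)
q(H) = (6 + H)/(9 + H) (q(H) = (H + 6)/(H + 9) = (6 + H)/(9 + H))
-17 + q(-3)*89 = -17 + ((6 - 3)/(9 - 3))*89 = -17 + (3/6)*89 = -17 + ((⅙)*3)*89 = -17 + (½)*89 = -17 + 89/2 = 55/2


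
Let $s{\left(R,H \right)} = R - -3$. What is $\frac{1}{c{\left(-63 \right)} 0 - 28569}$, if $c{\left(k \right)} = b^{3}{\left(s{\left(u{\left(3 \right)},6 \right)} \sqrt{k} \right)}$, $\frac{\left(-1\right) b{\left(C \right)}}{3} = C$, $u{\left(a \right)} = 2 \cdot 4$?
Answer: $- \frac{1}{28569} \approx -3.5003 \cdot 10^{-5}$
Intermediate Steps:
$u{\left(a \right)} = 8$
$s{\left(R,H \right)} = 3 + R$ ($s{\left(R,H \right)} = R + 3 = 3 + R$)
$b{\left(C \right)} = - 3 C$
$c{\left(k \right)} = - 35937 k^{\frac{3}{2}}$ ($c{\left(k \right)} = \left(- 3 \left(3 + 8\right) \sqrt{k}\right)^{3} = \left(- 3 \cdot 11 \sqrt{k}\right)^{3} = \left(- 33 \sqrt{k}\right)^{3} = - 35937 k^{\frac{3}{2}}$)
$\frac{1}{c{\left(-63 \right)} 0 - 28569} = \frac{1}{- 35937 \left(-63\right)^{\frac{3}{2}} \cdot 0 - 28569} = \frac{1}{- 35937 \left(- 189 i \sqrt{7}\right) 0 - 28569} = \frac{1}{6792093 i \sqrt{7} \cdot 0 - 28569} = \frac{1}{0 - 28569} = \frac{1}{-28569} = - \frac{1}{28569}$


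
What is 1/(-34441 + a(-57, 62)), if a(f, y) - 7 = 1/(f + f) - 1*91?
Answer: -114/3935851 ≈ -2.8965e-5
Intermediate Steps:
a(f, y) = -84 + 1/(2*f) (a(f, y) = 7 + (1/(f + f) - 1*91) = 7 + (1/(2*f) - 91) = 7 + (-91 + 1/(2*f)) = -84 + 1/(2*f))
1/(-34441 + a(-57, 62)) = 1/(-34441 + (-84 + (½)/(-57))) = 1/(-34441 + (-84 + (½)*(-1/57))) = 1/(-34441 + (-84 - 1/114)) = 1/(-34441 - 9577/114) = 1/(-3935851/114) = -114/3935851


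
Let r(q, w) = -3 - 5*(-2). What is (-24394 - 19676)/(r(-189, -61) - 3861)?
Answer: 22035/1927 ≈ 11.435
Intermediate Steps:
r(q, w) = 7 (r(q, w) = -3 + 10 = 7)
(-24394 - 19676)/(r(-189, -61) - 3861) = (-24394 - 19676)/(7 - 3861) = -44070/(-3854) = -44070*(-1/3854) = 22035/1927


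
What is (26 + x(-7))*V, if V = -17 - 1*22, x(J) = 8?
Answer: -1326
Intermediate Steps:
V = -39 (V = -17 - 22 = -39)
(26 + x(-7))*V = (26 + 8)*(-39) = 34*(-39) = -1326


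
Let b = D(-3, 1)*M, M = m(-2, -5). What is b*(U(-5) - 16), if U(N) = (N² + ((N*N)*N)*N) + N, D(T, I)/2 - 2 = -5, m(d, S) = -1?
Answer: 3774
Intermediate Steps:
D(T, I) = -6 (D(T, I) = 4 + 2*(-5) = 4 - 10 = -6)
M = -1
b = 6 (b = -6*(-1) = 6)
U(N) = N + N² + N⁴ (U(N) = (N² + (N²*N)*N) + N = (N² + N³*N) + N = (N² + N⁴) + N = N + N² + N⁴)
b*(U(-5) - 16) = 6*(-5*(1 - 5 + (-5)³) - 16) = 6*(-5*(1 - 5 - 125) - 16) = 6*(-5*(-129) - 16) = 6*(645 - 16) = 6*629 = 3774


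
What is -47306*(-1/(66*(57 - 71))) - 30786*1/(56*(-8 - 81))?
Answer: -528895/11748 ≈ -45.020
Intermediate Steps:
-47306*(-1/(66*(57 - 71))) - 30786*1/(56*(-8 - 81)) = -47306/((-14*(-66))) - 30786/(56*(-89)) = -47306/924 - 30786/(-4984) = -47306*1/924 - 30786*(-1/4984) = -3379/66 + 2199/356 = -528895/11748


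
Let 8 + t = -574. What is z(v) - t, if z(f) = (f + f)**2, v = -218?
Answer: 190678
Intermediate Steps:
t = -582 (t = -8 - 574 = -582)
z(f) = 4*f**2 (z(f) = (2*f)**2 = 4*f**2)
z(v) - t = 4*(-218)**2 - 1*(-582) = 4*47524 + 582 = 190096 + 582 = 190678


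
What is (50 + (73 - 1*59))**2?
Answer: 4096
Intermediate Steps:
(50 + (73 - 1*59))**2 = (50 + (73 - 59))**2 = (50 + 14)**2 = 64**2 = 4096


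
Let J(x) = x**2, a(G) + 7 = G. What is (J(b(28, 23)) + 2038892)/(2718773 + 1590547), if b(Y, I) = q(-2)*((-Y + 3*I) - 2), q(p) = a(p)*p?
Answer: 316462/538665 ≈ 0.58749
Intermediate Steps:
a(G) = -7 + G
q(p) = p*(-7 + p) (q(p) = (-7 + p)*p = p*(-7 + p))
b(Y, I) = -36 - 18*Y + 54*I (b(Y, I) = (-2*(-7 - 2))*((-Y + 3*I) - 2) = (-2*(-9))*(-2 - Y + 3*I) = 18*(-2 - Y + 3*I) = -36 - 18*Y + 54*I)
(J(b(28, 23)) + 2038892)/(2718773 + 1590547) = ((-36 - 18*28 + 54*23)**2 + 2038892)/(2718773 + 1590547) = ((-36 - 504 + 1242)**2 + 2038892)/4309320 = (702**2 + 2038892)*(1/4309320) = (492804 + 2038892)*(1/4309320) = 2531696*(1/4309320) = 316462/538665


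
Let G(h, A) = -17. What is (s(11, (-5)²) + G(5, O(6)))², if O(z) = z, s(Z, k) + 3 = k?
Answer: 25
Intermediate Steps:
s(Z, k) = -3 + k
(s(11, (-5)²) + G(5, O(6)))² = ((-3 + (-5)²) - 17)² = ((-3 + 25) - 17)² = (22 - 17)² = 5² = 25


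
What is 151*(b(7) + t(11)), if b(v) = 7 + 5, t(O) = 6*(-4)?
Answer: -1812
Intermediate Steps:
t(O) = -24
b(v) = 12
151*(b(7) + t(11)) = 151*(12 - 24) = 151*(-12) = -1812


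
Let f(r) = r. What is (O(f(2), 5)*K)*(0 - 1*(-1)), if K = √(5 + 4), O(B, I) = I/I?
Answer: 3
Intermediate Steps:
O(B, I) = 1
K = 3 (K = √9 = 3)
(O(f(2), 5)*K)*(0 - 1*(-1)) = (1*3)*(0 - 1*(-1)) = 3*(0 + 1) = 3*1 = 3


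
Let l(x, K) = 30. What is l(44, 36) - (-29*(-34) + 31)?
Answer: -987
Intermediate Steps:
l(44, 36) - (-29*(-34) + 31) = 30 - (-29*(-34) + 31) = 30 - (986 + 31) = 30 - 1*1017 = 30 - 1017 = -987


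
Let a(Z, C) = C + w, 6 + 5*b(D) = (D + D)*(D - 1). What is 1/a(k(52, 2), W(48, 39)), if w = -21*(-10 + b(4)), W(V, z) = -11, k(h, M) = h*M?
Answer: 5/617 ≈ 0.0081037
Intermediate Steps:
k(h, M) = M*h
b(D) = -6/5 + 2*D*(-1 + D)/5 (b(D) = -6/5 + ((D + D)*(D - 1))/5 = -6/5 + ((2*D)*(-1 + D))/5 = -6/5 + (2*D*(-1 + D))/5 = -6/5 + 2*D*(-1 + D)/5)
w = 672/5 (w = -21*(-10 + (-6/5 - ⅖*4 + (⅖)*4²)) = -21*(-10 + (-6/5 - 8/5 + (⅖)*16)) = -21*(-10 + (-6/5 - 8/5 + 32/5)) = -21*(-10 + 18/5) = -21*(-32/5) = 672/5 ≈ 134.40)
a(Z, C) = 672/5 + C (a(Z, C) = C + 672/5 = 672/5 + C)
1/a(k(52, 2), W(48, 39)) = 1/(672/5 - 11) = 1/(617/5) = 5/617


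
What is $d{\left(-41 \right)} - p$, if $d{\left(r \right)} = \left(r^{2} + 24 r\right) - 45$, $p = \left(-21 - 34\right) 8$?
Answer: $1092$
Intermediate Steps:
$p = -440$ ($p = \left(-55\right) 8 = -440$)
$d{\left(r \right)} = -45 + r^{2} + 24 r$
$d{\left(-41 \right)} - p = \left(-45 + \left(-41\right)^{2} + 24 \left(-41\right)\right) - -440 = \left(-45 + 1681 - 984\right) + 440 = 652 + 440 = 1092$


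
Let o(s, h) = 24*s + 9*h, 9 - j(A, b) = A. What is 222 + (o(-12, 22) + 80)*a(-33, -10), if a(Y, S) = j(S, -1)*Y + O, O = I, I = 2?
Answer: 6472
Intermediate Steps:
j(A, b) = 9 - A
O = 2
a(Y, S) = 2 + Y*(9 - S) (a(Y, S) = (9 - S)*Y + 2 = Y*(9 - S) + 2 = 2 + Y*(9 - S))
o(s, h) = 9*h + 24*s
222 + (o(-12, 22) + 80)*a(-33, -10) = 222 + ((9*22 + 24*(-12)) + 80)*(2 - 1*(-33)*(-9 - 10)) = 222 + ((198 - 288) + 80)*(2 - 1*(-33)*(-19)) = 222 + (-90 + 80)*(2 - 627) = 222 - 10*(-625) = 222 + 6250 = 6472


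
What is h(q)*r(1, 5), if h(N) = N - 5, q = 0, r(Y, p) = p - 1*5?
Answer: 0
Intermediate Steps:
r(Y, p) = -5 + p (r(Y, p) = p - 5 = -5 + p)
h(N) = -5 + N
h(q)*r(1, 5) = (-5 + 0)*(-5 + 5) = -5*0 = 0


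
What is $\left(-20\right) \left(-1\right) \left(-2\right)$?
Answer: $-40$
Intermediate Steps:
$\left(-20\right) \left(-1\right) \left(-2\right) = 20 \left(-2\right) = -40$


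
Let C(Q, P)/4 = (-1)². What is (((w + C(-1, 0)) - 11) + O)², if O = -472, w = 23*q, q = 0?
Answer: 229441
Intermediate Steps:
C(Q, P) = 4 (C(Q, P) = 4*(-1)² = 4*1 = 4)
w = 0 (w = 23*0 = 0)
(((w + C(-1, 0)) - 11) + O)² = (((0 + 4) - 11) - 472)² = ((4 - 11) - 472)² = (-7 - 472)² = (-479)² = 229441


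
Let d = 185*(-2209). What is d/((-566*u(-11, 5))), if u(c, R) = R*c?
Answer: -81733/6226 ≈ -13.128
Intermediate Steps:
d = -408665
d/((-566*u(-11, 5))) = -408665/((-2830*(-11))) = -408665/((-566*(-55))) = -408665/31130 = -408665*1/31130 = -81733/6226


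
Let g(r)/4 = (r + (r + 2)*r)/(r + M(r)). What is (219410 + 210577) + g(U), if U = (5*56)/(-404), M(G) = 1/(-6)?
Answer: 22626737367/52621 ≈ 4.2999e+5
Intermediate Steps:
M(G) = -⅙
U = -70/101 (U = 280*(-1/404) = -70/101 ≈ -0.69307)
g(r) = 4*(r + r*(2 + r))/(-⅙ + r) (g(r) = 4*((r + (r + 2)*r)/(r - ⅙)) = 4*((r + (2 + r)*r)/(-⅙ + r)) = 4*((r + r*(2 + r))/(-⅙ + r)) = 4*(r + r*(2 + r))/(-⅙ + r))
(219410 + 210577) + g(U) = (219410 + 210577) + 24*(-70/101)*(3 - 70/101)/(-1 + 6*(-70/101)) = 429987 + 24*(-70/101)*(233/101)/(-1 - 420/101) = 429987 + 24*(-70/101)*(233/101)/(-521/101) = 429987 + 24*(-70/101)*(-101/521)*(233/101) = 429987 + 391440/52621 = 22626737367/52621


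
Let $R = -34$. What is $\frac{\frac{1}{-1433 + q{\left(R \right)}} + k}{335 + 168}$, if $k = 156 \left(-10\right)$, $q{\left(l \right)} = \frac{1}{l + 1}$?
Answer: $- \frac{73772433}{23786870} \approx -3.1014$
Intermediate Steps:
$q{\left(l \right)} = \frac{1}{1 + l}$
$k = -1560$
$\frac{\frac{1}{-1433 + q{\left(R \right)}} + k}{335 + 168} = \frac{\frac{1}{-1433 + \frac{1}{1 - 34}} - 1560}{335 + 168} = \frac{\frac{1}{-1433 + \frac{1}{-33}} - 1560}{503} = \left(\frac{1}{-1433 - \frac{1}{33}} - 1560\right) \frac{1}{503} = \left(\frac{1}{- \frac{47290}{33}} - 1560\right) \frac{1}{503} = \left(- \frac{33}{47290} - 1560\right) \frac{1}{503} = \left(- \frac{73772433}{47290}\right) \frac{1}{503} = - \frac{73772433}{23786870}$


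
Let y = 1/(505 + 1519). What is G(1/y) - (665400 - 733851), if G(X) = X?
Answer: 70475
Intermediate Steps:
y = 1/2024 ≈ 0.00049407
G(1/y) - (665400 - 733851) = 1/(1/2024) - (665400 - 733851) = 2024 - 1*(-68451) = 2024 + 68451 = 70475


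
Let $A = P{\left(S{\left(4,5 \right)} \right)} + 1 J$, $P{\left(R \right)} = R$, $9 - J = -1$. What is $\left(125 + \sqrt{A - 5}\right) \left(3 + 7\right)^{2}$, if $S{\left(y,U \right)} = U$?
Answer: $12500 + 100 \sqrt{10} \approx 12816.0$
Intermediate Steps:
$J = 10$ ($J = 9 - -1 = 9 + 1 = 10$)
$A = 15$ ($A = 5 + 1 \cdot 10 = 5 + 10 = 15$)
$\left(125 + \sqrt{A - 5}\right) \left(3 + 7\right)^{2} = \left(125 + \sqrt{15 - 5}\right) \left(3 + 7\right)^{2} = \left(125 + \sqrt{15 - 5}\right) 10^{2} = \left(125 + \sqrt{10}\right) 100 = 12500 + 100 \sqrt{10}$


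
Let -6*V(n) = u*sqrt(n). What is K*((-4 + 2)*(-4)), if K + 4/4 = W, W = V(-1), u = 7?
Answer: -8 - 28*I/3 ≈ -8.0 - 9.3333*I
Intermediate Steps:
V(n) = -7*sqrt(n)/6
W = -7*I/6 ≈ -1.1667*I
K = -1 - 7*I/6 ≈ -1.0 - 1.1667*I
K*((-4 + 2)*(-4)) = (-1 - 7*I/6)*((-4 + 2)*(-4)) = (-1 - 7*I/6)*(-2*(-4)) = (-1 - 7*I/6)*8 = -8 - 28*I/3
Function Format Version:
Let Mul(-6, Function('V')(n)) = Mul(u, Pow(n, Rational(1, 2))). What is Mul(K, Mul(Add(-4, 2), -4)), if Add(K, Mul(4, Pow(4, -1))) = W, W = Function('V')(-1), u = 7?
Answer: Add(-8, Mul(Rational(-28, 3), I)) ≈ Add(-8.0000, Mul(-9.3333, I))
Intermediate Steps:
Function('V')(n) = Mul(Rational(-7, 6), Pow(n, Rational(1, 2))) (Function('V')(n) = Mul(Rational(-1, 6), Mul(7, Pow(n, Rational(1, 2)))) = Mul(Rational(-7, 6), Pow(n, Rational(1, 2))))
W = Mul(Rational(-7, 6), I) (W = Mul(Rational(-7, 6), Pow(-1, Rational(1, 2))) = Mul(Rational(-7, 6), I) ≈ Mul(-1.1667, I))
K = Add(-1, Mul(Rational(-7, 6), I)) ≈ Add(-1.0000, Mul(-1.1667, I))
Mul(K, Mul(Add(-4, 2), -4)) = Mul(Add(-1, Mul(Rational(-7, 6), I)), Mul(Add(-4, 2), -4)) = Mul(Add(-1, Mul(Rational(-7, 6), I)), Mul(-2, -4)) = Mul(Add(-1, Mul(Rational(-7, 6), I)), 8) = Add(-8, Mul(Rational(-28, 3), I))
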